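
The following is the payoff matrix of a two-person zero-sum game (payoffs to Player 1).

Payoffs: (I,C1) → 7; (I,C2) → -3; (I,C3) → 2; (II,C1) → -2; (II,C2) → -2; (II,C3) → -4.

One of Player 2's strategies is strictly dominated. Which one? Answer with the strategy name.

C1

C3 holds Player 1's payoff strictly below C1 in every row: 2 < 7, -4 < -2.
So C1 is strictly dominated for Player 2.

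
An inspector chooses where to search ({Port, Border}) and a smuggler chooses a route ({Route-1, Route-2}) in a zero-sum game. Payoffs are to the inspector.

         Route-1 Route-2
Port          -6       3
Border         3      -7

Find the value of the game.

Row minima: Port → -6, Border → -7; maximin = -6.
Column maxima: Route-1 → 3, Route-2 → 3; minimax = 3.
-6 ≠ 3, so there is no saddle point; optimal play is mixed.
Let the inspector play Port with probability p. Expected payoff against Route-1: (-6)p + 3(1−p) = −9p + 3; against Route-2: 3p + (-7)(1−p) = 10p − 7.
Setting these equal: −9p + 3 = 10p − 7 ⇒ −19p = -10 ⇒ p = 10/19, and the value is (-9)·(10/19) + 3 = -33/19.
For the smuggler: with q = P(Route-1), equating Port's and Border's payoffs gives −9q + 3 = 10q − 7 ⇒ q = 10/19.

-33/19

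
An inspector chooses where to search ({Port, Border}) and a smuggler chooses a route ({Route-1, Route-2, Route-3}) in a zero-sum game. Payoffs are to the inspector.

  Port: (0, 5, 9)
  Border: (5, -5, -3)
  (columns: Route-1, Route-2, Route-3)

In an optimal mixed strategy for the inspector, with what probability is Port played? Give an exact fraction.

2/3

Row minima: Port → 0, Border → -5; maximin = 0.
Column maxima: Route-1 → 5, Route-2 → 5, Route-3 → 9; minimax = 5.
0 ≠ 5, so there is no saddle point; optimal play is mixed.
Route-3 is strictly dominated by Route-2 (it gives the inspector strictly more in every row), so the smuggler never plays it.
On the remaining 2×2 (Port, Border vs Route-1, Route-2):
Let the inspector play Port with probability p. Expected payoff against Route-1: 0p + 5(1−p) = −5p + 5; against Route-2: 5p + (-5)(1−p) = 10p − 5.
Setting these equal: −5p + 5 = 10p − 5 ⇒ −15p = -10 ⇒ p = 2/3, and the value is (-5)·(2/3) + 5 = 5/3.
For the smuggler: with q = P(Route-1), equating Port's and Border's payoffs gives −5q + 5 = 10q − 5 ⇒ q = 2/3.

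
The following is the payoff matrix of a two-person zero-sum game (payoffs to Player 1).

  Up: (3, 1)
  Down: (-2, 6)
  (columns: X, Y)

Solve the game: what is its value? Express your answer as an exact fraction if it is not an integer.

2

Row minima: Up → 1, Down → -2; maximin = 1.
Column maxima: X → 3, Y → 6; minimax = 3.
1 ≠ 3, so there is no saddle point; optimal play is mixed.
Let Player 1 play Up with probability p. Expected payoff against X: 3p + (-2)(1−p) = 5p − 2; against Y: 1p + 6(1−p) = −5p + 6.
Setting these equal: 5p − 2 = −5p + 6 ⇒ 10p = 8 ⇒ p = 4/5, and the value is (5)·(4/5) − 2 = 2.
For Player 2: with q = P(X), equating Up's and Down's payoffs gives 2q + 1 = −8q + 6 ⇒ q = 1/2.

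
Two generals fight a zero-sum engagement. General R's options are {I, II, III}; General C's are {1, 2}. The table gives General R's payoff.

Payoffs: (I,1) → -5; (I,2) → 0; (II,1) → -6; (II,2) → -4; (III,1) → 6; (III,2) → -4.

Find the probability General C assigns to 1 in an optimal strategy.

Row minima: I → -5, II → -6, III → -4; maximin = -4.
Column maxima: 1 → 6, 2 → 0; minimax = 0.
-4 ≠ 0, so there is no saddle point; optimal play is mixed.
II is strictly dominated by I, so General R never plays it.
On the remaining 2×2 (I, III vs 1, 2):
Let General R play I with probability p. Expected payoff against 1: (-5)p + 6(1−p) = −11p + 6; against 2: 0p + (-4)(1−p) = 4p − 4.
Setting these equal: −11p + 6 = 4p − 4 ⇒ −15p = -10 ⇒ p = 2/3, and the value is (-11)·(2/3) + 6 = -4/3.
For General C: with q = P(1), equating I's and III's payoffs gives −5q = 10q − 4 ⇒ q = 4/15.

4/15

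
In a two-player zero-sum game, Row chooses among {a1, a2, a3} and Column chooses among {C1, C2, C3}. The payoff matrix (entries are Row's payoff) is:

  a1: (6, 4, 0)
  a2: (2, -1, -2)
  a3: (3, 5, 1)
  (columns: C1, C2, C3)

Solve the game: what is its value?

1

Row minima: a1 → 0, a2 → -2, a3 → 1; maximin = 1.
Column maxima: C1 → 6, C2 → 5, C3 → 1; minimax = 1.
Since maximin = minimax = 1, there is a saddle point and the value is 1.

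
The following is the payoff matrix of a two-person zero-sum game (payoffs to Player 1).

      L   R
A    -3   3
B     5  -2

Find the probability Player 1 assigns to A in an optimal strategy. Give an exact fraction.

Row minima: A → -3, B → -2; maximin = -2.
Column maxima: L → 5, R → 3; minimax = 3.
-2 ≠ 3, so there is no saddle point; optimal play is mixed.
Let Player 1 play A with probability p. Expected payoff against L: (-3)p + 5(1−p) = −8p + 5; against R: 3p + (-2)(1−p) = 5p − 2.
Setting these equal: −8p + 5 = 5p − 2 ⇒ −13p = -7 ⇒ p = 7/13, and the value is (-8)·(7/13) + 5 = 9/13.
For Player 2: with q = P(L), equating A's and B's payoffs gives −6q + 3 = 7q − 2 ⇒ q = 5/13.

7/13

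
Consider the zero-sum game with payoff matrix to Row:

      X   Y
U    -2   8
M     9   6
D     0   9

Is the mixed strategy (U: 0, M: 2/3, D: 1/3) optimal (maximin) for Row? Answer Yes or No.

No

Against X this mix gives (2/3)·9 + (1/3)·0 = 6.
Against Y this mix gives (2/3)·6 + (1/3)·9 = 7.
Column will play X, holding Row to 6. Shifting weight toward the row that does better against X would raise this floor (the equalizing mix achieves 27/4 against both X and Y), so the proposed strategy is not optimal.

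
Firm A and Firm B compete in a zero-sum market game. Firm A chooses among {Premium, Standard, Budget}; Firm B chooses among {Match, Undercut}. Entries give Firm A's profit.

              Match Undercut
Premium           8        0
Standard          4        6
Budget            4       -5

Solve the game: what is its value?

24/5

Row minima: Premium → 0, Standard → 4, Budget → -5; maximin = 4.
Column maxima: Match → 8, Undercut → 6; minimax = 6.
4 ≠ 6, so there is no saddle point; optimal play is mixed.
Budget is strictly dominated by Premium, so Firm A never plays it.
On the remaining 2×2 (Premium, Standard vs Match, Undercut):
Let Firm A play Premium with probability p. Expected payoff against Match: 8p + 4(1−p) = 4p + 4; against Undercut: 0p + 6(1−p) = −6p + 6.
Setting these equal: 4p + 4 = −6p + 6 ⇒ 10p = 2 ⇒ p = 1/5, and the value is (4)·(1/5) + 4 = 24/5.
For Firm B: with q = P(Match), equating Premium's and Standard's payoffs gives 8q = −2q + 6 ⇒ q = 3/5.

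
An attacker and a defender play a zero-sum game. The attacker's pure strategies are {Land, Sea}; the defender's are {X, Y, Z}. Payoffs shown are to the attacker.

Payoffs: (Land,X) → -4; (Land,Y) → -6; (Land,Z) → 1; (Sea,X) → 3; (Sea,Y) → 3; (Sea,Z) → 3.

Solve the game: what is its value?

Row minima: Land → -6, Sea → 3; maximin = 3.
Column maxima: X → 3, Y → 3, Z → 3; minimax = 3.
Since maximin = minimax = 3, there is a saddle point and the value is 3.

3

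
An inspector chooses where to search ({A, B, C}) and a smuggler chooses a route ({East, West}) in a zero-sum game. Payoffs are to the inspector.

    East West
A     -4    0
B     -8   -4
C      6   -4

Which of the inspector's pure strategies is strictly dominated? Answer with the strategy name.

A gives a strictly higher payoff than B against every column: -4 > -8, 0 > -4.
So B is strictly dominated and the inspector never plays it.

B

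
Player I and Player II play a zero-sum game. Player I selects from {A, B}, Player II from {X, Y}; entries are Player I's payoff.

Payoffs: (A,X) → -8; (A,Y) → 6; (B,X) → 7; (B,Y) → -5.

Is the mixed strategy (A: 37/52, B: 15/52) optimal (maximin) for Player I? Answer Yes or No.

Against X this mix gives (37/52)·(-8) + (15/52)·7 = -191/52.
Against Y this mix gives (37/52)·6 + (15/52)·(-5) = 147/52.
Player II will play X, holding Player I to -191/52. Shifting weight toward the row that does better against X would raise this floor (the equalizing mix achieves 1/13 against both X and Y), so the proposed strategy is not optimal.

No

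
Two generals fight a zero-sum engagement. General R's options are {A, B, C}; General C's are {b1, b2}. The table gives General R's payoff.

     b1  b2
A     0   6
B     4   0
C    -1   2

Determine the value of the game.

Row minima: A → 0, B → 0, C → -1; maximin = 0.
Column maxima: b1 → 4, b2 → 6; minimax = 4.
0 ≠ 4, so there is no saddle point; optimal play is mixed.
C is strictly dominated by A, so General R never plays it.
On the remaining 2×2 (A, B vs b1, b2):
Let General R play A with probability p. Expected payoff against b1: 0p + 4(1−p) = −4p + 4; against b2: 6p + 0(1−p) = 6p.
Setting these equal: −4p + 4 = 6p ⇒ −10p = -4 ⇒ p = 2/5, and the value is (-4)·(2/5) + 4 = 12/5.
For General C: with q = P(b1), equating A's and B's payoffs gives −6q + 6 = 4q ⇒ q = 3/5.

12/5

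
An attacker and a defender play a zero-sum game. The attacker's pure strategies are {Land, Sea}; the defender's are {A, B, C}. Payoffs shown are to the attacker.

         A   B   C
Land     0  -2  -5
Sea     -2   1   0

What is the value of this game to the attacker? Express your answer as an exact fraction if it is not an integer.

-10/7

Row minima: Land → -5, Sea → -2; maximin = -2.
Column maxima: A → 0, B → 1, C → 0; minimax = 0.
-2 ≠ 0, so there is no saddle point; optimal play is mixed.
B is strictly dominated by C (it gives the attacker strictly more in every row), so the defender never plays it.
On the remaining 2×2 (Land, Sea vs A, C):
Let the attacker play Land with probability p. Expected payoff against A: 0p + (-2)(1−p) = 2p − 2; against C: (-5)p + 0(1−p) = −5p.
Setting these equal: 2p − 2 = −5p ⇒ 7p = 2 ⇒ p = 2/7, and the value is (2)·(2/7) − 2 = -10/7.
For the defender: with q = P(A), equating Land's and Sea's payoffs gives 5q − 5 = −2q ⇒ q = 5/7.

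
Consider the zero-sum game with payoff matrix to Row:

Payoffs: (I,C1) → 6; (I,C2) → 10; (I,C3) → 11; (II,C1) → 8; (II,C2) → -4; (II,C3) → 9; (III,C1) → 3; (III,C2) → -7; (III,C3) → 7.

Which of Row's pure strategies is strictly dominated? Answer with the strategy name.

III

I gives a strictly higher payoff than III against every column: 6 > 3, 10 > -7, 11 > 7.
So III is strictly dominated and Row never plays it.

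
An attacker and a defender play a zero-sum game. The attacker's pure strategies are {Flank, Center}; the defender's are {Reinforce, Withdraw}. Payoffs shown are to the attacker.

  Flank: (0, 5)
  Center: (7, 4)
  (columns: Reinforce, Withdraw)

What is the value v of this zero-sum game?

Row minima: Flank → 0, Center → 4; maximin = 4.
Column maxima: Reinforce → 7, Withdraw → 5; minimax = 5.
4 ≠ 5, so there is no saddle point; optimal play is mixed.
Let the attacker play Flank with probability p. Expected payoff against Reinforce: 0p + 7(1−p) = −7p + 7; against Withdraw: 5p + 4(1−p) = p + 4.
Setting these equal: −7p + 7 = p + 4 ⇒ −8p = -3 ⇒ p = 3/8, and the value is (-7)·(3/8) + 7 = 35/8.
For the defender: with q = P(Reinforce), equating Flank's and Center's payoffs gives −5q + 5 = 3q + 4 ⇒ q = 1/8.

35/8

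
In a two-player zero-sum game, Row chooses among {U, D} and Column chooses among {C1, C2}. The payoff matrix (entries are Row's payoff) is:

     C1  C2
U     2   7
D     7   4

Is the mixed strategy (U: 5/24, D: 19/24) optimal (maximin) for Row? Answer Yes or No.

No

Against C1 this mix gives (5/24)·2 + (19/24)·7 = 143/24.
Against C2 this mix gives (5/24)·7 + (19/24)·4 = 37/8.
Column will play C2, holding Row to 37/8. Shifting weight toward the row that does better against C2 would raise this floor (the equalizing mix achieves 41/8 against both C2 and C1), so the proposed strategy is not optimal.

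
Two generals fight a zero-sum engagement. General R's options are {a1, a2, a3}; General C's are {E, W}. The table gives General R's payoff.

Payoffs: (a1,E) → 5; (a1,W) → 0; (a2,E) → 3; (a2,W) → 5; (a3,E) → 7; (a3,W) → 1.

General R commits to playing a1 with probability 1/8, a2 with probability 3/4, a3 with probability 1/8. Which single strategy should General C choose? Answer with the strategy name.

If General C plays E, General R's expected payoff is (1/8)·5 + (3/4)·3 + (1/8)·7 = 15/4.
If General C plays W, General R's expected payoff is (1/8)·0 + (3/4)·5 + (1/8)·1 = 31/8.
General C minimizes General R's payoff; the smallest is 15/4, so the best response is E.

E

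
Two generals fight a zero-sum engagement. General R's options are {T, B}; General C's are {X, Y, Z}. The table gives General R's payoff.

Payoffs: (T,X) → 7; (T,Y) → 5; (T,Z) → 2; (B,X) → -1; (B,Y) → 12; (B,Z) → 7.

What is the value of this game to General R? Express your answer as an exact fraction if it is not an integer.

51/13

Row minima: T → 2, B → -1; maximin = 2.
Column maxima: X → 7, Y → 12, Z → 7; minimax = 7.
2 ≠ 7, so there is no saddle point; optimal play is mixed.
Y is strictly dominated by Z (it gives General R strictly more in every row), so General C never plays it.
On the remaining 2×2 (T, B vs X, Z):
Let General R play T with probability p. Expected payoff against X: 7p + (-1)(1−p) = 8p − 1; against Z: 2p + 7(1−p) = −5p + 7.
Setting these equal: 8p − 1 = −5p + 7 ⇒ 13p = 8 ⇒ p = 8/13, and the value is (8)·(8/13) − 1 = 51/13.
For General C: with q = P(X), equating T's and B's payoffs gives 5q + 2 = −8q + 7 ⇒ q = 5/13.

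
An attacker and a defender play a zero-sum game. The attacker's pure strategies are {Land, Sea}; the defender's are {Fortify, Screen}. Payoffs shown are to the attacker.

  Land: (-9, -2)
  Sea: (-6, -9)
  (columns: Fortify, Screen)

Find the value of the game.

-69/10

Row minima: Land → -9, Sea → -9; maximin = -9.
Column maxima: Fortify → -6, Screen → -2; minimax = -6.
-9 ≠ -6, so there is no saddle point; optimal play is mixed.
Let the attacker play Land with probability p. Expected payoff against Fortify: (-9)p + (-6)(1−p) = −3p − 6; against Screen: (-2)p + (-9)(1−p) = 7p − 9.
Setting these equal: −3p − 6 = 7p − 9 ⇒ −10p = -3 ⇒ p = 3/10, and the value is (-3)·(3/10) − 6 = -69/10.
For the defender: with q = P(Fortify), equating Land's and Sea's payoffs gives −7q − 2 = 3q − 9 ⇒ q = 7/10.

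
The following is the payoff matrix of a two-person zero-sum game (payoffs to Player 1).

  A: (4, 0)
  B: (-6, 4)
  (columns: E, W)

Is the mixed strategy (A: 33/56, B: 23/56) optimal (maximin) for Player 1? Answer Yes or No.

Against E this mix gives (33/56)·4 + (23/56)·(-6) = -3/28.
Against W this mix gives (33/56)·0 + (23/56)·4 = 23/14.
Player 2 will play E, holding Player 1 to -3/28. Shifting weight toward the row that does better against E would raise this floor (the equalizing mix achieves 8/7 against both E and W), so the proposed strategy is not optimal.

No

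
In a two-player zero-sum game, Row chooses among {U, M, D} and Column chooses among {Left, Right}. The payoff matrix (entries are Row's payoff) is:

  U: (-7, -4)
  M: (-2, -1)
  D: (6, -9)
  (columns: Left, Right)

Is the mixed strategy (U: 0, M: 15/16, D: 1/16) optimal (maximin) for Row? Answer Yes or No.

Yes

Against Left this mix gives (15/16)·(-2) + (1/16)·6 = -3/2.
Against Right this mix gives (15/16)·(-1) + (1/16)·(-9) = -3/2.
All of Column's active replies (Left, Right) yield -3/2, and no column does worse for Row. The mix makes Column indifferent and guarantees -3/2, so it is optimal.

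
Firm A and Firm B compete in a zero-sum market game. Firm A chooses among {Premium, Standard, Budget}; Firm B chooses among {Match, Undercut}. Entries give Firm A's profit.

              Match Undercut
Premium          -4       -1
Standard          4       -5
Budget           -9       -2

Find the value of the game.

-2

Row minima: Premium → -4, Standard → -5, Budget → -9; maximin = -4.
Column maxima: Match → 4, Undercut → -1; minimax = -1.
-4 ≠ -1, so there is no saddle point; optimal play is mixed.
Budget is strictly dominated by Premium, so Firm A never plays it.
On the remaining 2×2 (Premium, Standard vs Match, Undercut):
Let Firm A play Premium with probability p. Expected payoff against Match: (-4)p + 4(1−p) = −8p + 4; against Undercut: (-1)p + (-5)(1−p) = 4p − 5.
Setting these equal: −8p + 4 = 4p − 5 ⇒ −12p = -9 ⇒ p = 3/4, and the value is (-8)·(3/4) + 4 = -2.
For Firm B: with q = P(Match), equating Premium's and Standard's payoffs gives −3q − 1 = 9q − 5 ⇒ q = 1/3.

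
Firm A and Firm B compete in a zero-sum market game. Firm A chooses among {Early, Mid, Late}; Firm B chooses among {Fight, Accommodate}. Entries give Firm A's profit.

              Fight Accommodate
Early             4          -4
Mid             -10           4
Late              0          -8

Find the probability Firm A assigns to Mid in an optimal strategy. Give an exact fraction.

4/11

Row minima: Early → -4, Mid → -10, Late → -8; maximin = -4.
Column maxima: Fight → 4, Accommodate → 4; minimax = 4.
-4 ≠ 4, so there is no saddle point; optimal play is mixed.
Late is strictly dominated by Early, so Firm A never plays it.
On the remaining 2×2 (Early, Mid vs Fight, Accommodate):
Let Firm A play Early with probability p. Expected payoff against Fight: 4p + (-10)(1−p) = 14p − 10; against Accommodate: (-4)p + 4(1−p) = −8p + 4.
Setting these equal: 14p − 10 = −8p + 4 ⇒ 22p = 14 ⇒ p = 7/11, and the value is (14)·(7/11) − 10 = -12/11.
For Firm B: with q = P(Fight), equating Early's and Mid's payoffs gives 8q − 4 = −14q + 4 ⇒ q = 4/11.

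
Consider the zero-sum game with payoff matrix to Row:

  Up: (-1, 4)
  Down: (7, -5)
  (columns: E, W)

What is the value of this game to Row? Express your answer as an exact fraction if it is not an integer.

Row minima: Up → -1, Down → -5; maximin = -1.
Column maxima: E → 7, W → 4; minimax = 4.
-1 ≠ 4, so there is no saddle point; optimal play is mixed.
Let Row play Up with probability p. Expected payoff against E: (-1)p + 7(1−p) = −8p + 7; against W: 4p + (-5)(1−p) = 9p − 5.
Setting these equal: −8p + 7 = 9p − 5 ⇒ −17p = -12 ⇒ p = 12/17, and the value is (-8)·(12/17) + 7 = 23/17.
For Column: with q = P(E), equating Up's and Down's payoffs gives −5q + 4 = 12q − 5 ⇒ q = 9/17.

23/17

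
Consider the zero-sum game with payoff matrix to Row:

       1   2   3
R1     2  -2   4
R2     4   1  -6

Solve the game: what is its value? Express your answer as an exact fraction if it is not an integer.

-8/13

Row minima: R1 → -2, R2 → -6; maximin = -2.
Column maxima: 1 → 4, 2 → 1, 3 → 4; minimax = 1.
-2 ≠ 1, so there is no saddle point; optimal play is mixed.
1 is strictly dominated by 2 (it gives Row strictly more in every row), so Column never plays it.
On the remaining 2×2 (R1, R2 vs 2, 3):
Let Row play R1 with probability p. Expected payoff against 2: (-2)p + 1(1−p) = −3p + 1; against 3: 4p + (-6)(1−p) = 10p − 6.
Setting these equal: −3p + 1 = 10p − 6 ⇒ −13p = -7 ⇒ p = 7/13, and the value is (-3)·(7/13) + 1 = -8/13.
For Column: with q = P(2), equating R1's and R2's payoffs gives −6q + 4 = 7q − 6 ⇒ q = 10/13.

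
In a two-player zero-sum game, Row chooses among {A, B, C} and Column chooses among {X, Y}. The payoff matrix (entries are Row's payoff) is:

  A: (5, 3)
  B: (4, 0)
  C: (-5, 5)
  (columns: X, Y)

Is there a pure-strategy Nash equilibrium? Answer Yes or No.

No

Row minima: A → 3, B → 0, C → -5; maximin = 3.
Column maxima: X → 5, Y → 5; minimax = 5.
3 ≠ 5, so no pure-strategy equilibrium exists.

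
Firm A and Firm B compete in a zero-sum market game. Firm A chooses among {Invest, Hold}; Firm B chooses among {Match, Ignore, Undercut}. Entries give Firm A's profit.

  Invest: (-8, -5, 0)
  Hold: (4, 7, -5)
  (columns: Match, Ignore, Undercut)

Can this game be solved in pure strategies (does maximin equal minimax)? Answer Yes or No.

No

Row minima: Invest → -8, Hold → -5; maximin = -5.
Column maxima: Match → 4, Ignore → 7, Undercut → 0; minimax = 0.
-5 ≠ 0, so no pure-strategy equilibrium exists.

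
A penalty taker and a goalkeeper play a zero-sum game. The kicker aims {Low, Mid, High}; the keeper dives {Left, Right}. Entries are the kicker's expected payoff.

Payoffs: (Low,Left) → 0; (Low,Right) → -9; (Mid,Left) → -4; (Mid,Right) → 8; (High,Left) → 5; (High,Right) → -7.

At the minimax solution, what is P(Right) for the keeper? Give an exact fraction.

3/8

Row minima: Low → -9, Mid → -4, High → -7; maximin = -4.
Column maxima: Left → 5, Right → 8; minimax = 5.
-4 ≠ 5, so there is no saddle point; optimal play is mixed.
Low is strictly dominated by High, so the kicker never plays it.
On the remaining 2×2 (Mid, High vs Left, Right):
Let the kicker play Mid with probability p. Expected payoff against Left: (-4)p + 5(1−p) = −9p + 5; against Right: 8p + (-7)(1−p) = 15p − 7.
Setting these equal: −9p + 5 = 15p − 7 ⇒ −24p = -12 ⇒ p = 1/2, and the value is (-9)·(1/2) + 5 = 1/2.
For the keeper: with q = P(Left), equating Mid's and High's payoffs gives −12q + 8 = 12q − 7 ⇒ q = 5/8.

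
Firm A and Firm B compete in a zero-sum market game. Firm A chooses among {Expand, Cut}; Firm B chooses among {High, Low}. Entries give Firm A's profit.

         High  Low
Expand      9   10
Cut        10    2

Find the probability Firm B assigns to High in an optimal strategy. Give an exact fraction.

8/9

Row minima: Expand → 9, Cut → 2; maximin = 9.
Column maxima: High → 10, Low → 10; minimax = 10.
9 ≠ 10, so there is no saddle point; optimal play is mixed.
Let Firm A play Expand with probability p. Expected payoff against High: 9p + 10(1−p) = −p + 10; against Low: 10p + 2(1−p) = 8p + 2.
Setting these equal: −p + 10 = 8p + 2 ⇒ −9p = -8 ⇒ p = 8/9, and the value is (-1)·(8/9) + 10 = 82/9.
For Firm B: with q = P(High), equating Expand's and Cut's payoffs gives −q + 10 = 8q + 2 ⇒ q = 8/9.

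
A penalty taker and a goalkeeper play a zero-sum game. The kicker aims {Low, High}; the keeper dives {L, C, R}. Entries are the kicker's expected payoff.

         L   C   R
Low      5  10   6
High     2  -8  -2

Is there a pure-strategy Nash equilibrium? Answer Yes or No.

Row minima: Low → 5, High → -8; maximin = 5.
Column maxima: L → 5, C → 10, R → 6; minimax = 5.
maximin = minimax = 5, so a saddle point exists.

Yes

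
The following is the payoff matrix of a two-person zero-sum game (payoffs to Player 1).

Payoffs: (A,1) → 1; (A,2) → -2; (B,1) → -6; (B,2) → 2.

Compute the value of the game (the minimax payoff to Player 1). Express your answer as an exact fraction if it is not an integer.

-10/11

Row minima: A → -2, B → -6; maximin = -2.
Column maxima: 1 → 1, 2 → 2; minimax = 1.
-2 ≠ 1, so there is no saddle point; optimal play is mixed.
Let Player 1 play A with probability p. Expected payoff against 1: 1p + (-6)(1−p) = 7p − 6; against 2: (-2)p + 2(1−p) = −4p + 2.
Setting these equal: 7p − 6 = −4p + 2 ⇒ 11p = 8 ⇒ p = 8/11, and the value is (7)·(8/11) − 6 = -10/11.
For Player 2: with q = P(1), equating A's and B's payoffs gives 3q − 2 = −8q + 2 ⇒ q = 4/11.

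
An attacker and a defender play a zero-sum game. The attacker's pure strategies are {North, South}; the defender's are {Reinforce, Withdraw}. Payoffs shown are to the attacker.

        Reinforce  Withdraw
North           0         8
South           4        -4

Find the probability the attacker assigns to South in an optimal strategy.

1/2

Row minima: North → 0, South → -4; maximin = 0.
Column maxima: Reinforce → 4, Withdraw → 8; minimax = 4.
0 ≠ 4, so there is no saddle point; optimal play is mixed.
Let the attacker play North with probability p. Expected payoff against Reinforce: 0p + 4(1−p) = −4p + 4; against Withdraw: 8p + (-4)(1−p) = 12p − 4.
Setting these equal: −4p + 4 = 12p − 4 ⇒ −16p = -8 ⇒ p = 1/2, and the value is (-4)·(1/2) + 4 = 2.
For the defender: with q = P(Reinforce), equating North's and South's payoffs gives −8q + 8 = 8q − 4 ⇒ q = 3/4.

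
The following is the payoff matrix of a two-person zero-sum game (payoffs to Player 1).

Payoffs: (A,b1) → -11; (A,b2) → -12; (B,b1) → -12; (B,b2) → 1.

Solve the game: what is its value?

-155/14

Row minima: A → -12, B → -12; maximin = -12.
Column maxima: b1 → -11, b2 → 1; minimax = -11.
-12 ≠ -11, so there is no saddle point; optimal play is mixed.
Let Player 1 play A with probability p. Expected payoff against b1: (-11)p + (-12)(1−p) = p − 12; against b2: (-12)p + 1(1−p) = −13p + 1.
Setting these equal: p − 12 = −13p + 1 ⇒ 14p = 13 ⇒ p = 13/14, and the value is (1)·(13/14) − 12 = -155/14.
For Player 2: with q = P(b1), equating A's and B's payoffs gives q − 12 = −13q + 1 ⇒ q = 13/14.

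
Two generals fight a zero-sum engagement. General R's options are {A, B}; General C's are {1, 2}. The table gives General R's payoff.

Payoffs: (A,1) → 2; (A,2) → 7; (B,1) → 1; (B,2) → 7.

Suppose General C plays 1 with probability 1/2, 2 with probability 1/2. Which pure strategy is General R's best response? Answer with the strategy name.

A

Expected payoff of A: (1/2)·2 + (1/2)·7 = 9/2.
Expected payoff of B: (1/2)·1 + (1/2)·7 = 4.
The largest is 9/2, so General R's best response is A.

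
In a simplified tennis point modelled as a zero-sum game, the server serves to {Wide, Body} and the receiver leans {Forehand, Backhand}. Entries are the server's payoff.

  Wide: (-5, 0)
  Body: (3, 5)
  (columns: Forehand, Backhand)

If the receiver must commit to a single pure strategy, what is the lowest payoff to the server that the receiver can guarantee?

3

Column maxima: Forehand → 3, Backhand → 5.
The smallest of these is 3.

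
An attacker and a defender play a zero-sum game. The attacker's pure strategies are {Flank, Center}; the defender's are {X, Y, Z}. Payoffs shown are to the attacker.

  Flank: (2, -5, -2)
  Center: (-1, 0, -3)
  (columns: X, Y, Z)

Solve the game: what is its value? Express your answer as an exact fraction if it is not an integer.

Row minima: Flank → -5, Center → -3; maximin = -3.
Column maxima: X → 2, Y → 0, Z → -2; minimax = -2.
-3 ≠ -2, so there is no saddle point; optimal play is mixed.
X is strictly dominated by Z (it gives the attacker strictly more in every row), so the defender never plays it.
On the remaining 2×2 (Flank, Center vs Y, Z):
Let the attacker play Flank with probability p. Expected payoff against Y: (-5)p + 0(1−p) = −5p; against Z: (-2)p + (-3)(1−p) = p − 3.
Setting these equal: −5p = p − 3 ⇒ −6p = -3 ⇒ p = 1/2, and the value is (-5)·(1/2) = -5/2.
For the defender: with q = P(Y), equating Flank's and Center's payoffs gives −3q − 2 = 3q − 3 ⇒ q = 1/6.

-5/2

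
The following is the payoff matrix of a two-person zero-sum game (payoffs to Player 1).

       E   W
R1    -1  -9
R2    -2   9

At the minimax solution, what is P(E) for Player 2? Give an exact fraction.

18/19

Row minima: R1 → -9, R2 → -2; maximin = -2.
Column maxima: E → -1, W → 9; minimax = -1.
-2 ≠ -1, so there is no saddle point; optimal play is mixed.
Let Player 1 play R1 with probability p. Expected payoff against E: (-1)p + (-2)(1−p) = p − 2; against W: (-9)p + 9(1−p) = −18p + 9.
Setting these equal: p − 2 = −18p + 9 ⇒ 19p = 11 ⇒ p = 11/19, and the value is (1)·(11/19) − 2 = -27/19.
For Player 2: with q = P(E), equating R1's and R2's payoffs gives 8q − 9 = −11q + 9 ⇒ q = 18/19.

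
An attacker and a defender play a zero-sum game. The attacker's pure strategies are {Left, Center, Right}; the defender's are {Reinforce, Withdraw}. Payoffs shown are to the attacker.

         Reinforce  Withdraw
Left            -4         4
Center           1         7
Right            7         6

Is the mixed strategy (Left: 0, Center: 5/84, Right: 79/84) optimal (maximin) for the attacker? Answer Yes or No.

No

Against Reinforce this mix gives (5/84)·1 + (79/84)·7 = 93/14.
Against Withdraw this mix gives (5/84)·7 + (79/84)·6 = 509/84.
The defender will play Withdraw, holding the attacker to 509/84. Shifting weight toward the row that does better against Withdraw would raise this floor (the equalizing mix achieves 43/7 against both Withdraw and Reinforce), so the proposed strategy is not optimal.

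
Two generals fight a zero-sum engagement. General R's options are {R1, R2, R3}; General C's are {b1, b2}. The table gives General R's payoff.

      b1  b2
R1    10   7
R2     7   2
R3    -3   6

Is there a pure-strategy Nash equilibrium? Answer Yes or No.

Row minima: R1 → 7, R2 → 2, R3 → -3; maximin = 7.
Column maxima: b1 → 10, b2 → 7; minimax = 7.
maximin = minimax = 7, so a saddle point exists.

Yes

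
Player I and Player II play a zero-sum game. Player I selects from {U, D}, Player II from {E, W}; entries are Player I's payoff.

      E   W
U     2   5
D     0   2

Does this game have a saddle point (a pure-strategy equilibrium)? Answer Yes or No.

Row minima: U → 2, D → 0; maximin = 2.
Column maxima: E → 2, W → 5; minimax = 2.
maximin = minimax = 2, so a saddle point exists.

Yes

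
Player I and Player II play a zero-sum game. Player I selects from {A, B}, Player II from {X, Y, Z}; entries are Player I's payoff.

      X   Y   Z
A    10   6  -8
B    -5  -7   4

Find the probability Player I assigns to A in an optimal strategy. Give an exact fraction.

Row minima: A → -8, B → -7; maximin = -7.
Column maxima: X → 10, Y → 6, Z → 4; minimax = 4.
-7 ≠ 4, so there is no saddle point; optimal play is mixed.
X is strictly dominated by Y (it gives Player I strictly more in every row), so Player II never plays it.
On the remaining 2×2 (A, B vs Y, Z):
Let Player I play A with probability p. Expected payoff against Y: 6p + (-7)(1−p) = 13p − 7; against Z: (-8)p + 4(1−p) = −12p + 4.
Setting these equal: 13p − 7 = −12p + 4 ⇒ 25p = 11 ⇒ p = 11/25, and the value is (13)·(11/25) − 7 = -32/25.
For Player II: with q = P(Y), equating A's and B's payoffs gives 14q − 8 = −11q + 4 ⇒ q = 12/25.

11/25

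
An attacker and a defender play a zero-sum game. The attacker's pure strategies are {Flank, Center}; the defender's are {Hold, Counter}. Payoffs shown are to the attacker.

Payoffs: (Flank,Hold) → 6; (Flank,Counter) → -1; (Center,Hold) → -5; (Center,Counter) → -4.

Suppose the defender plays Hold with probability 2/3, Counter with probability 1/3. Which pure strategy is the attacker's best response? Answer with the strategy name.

Flank

Expected payoff of Flank: (2/3)·6 + (1/3)·(-1) = 11/3.
Expected payoff of Center: (2/3)·(-5) + (1/3)·(-4) = -14/3.
The largest is 11/3, so the attacker's best response is Flank.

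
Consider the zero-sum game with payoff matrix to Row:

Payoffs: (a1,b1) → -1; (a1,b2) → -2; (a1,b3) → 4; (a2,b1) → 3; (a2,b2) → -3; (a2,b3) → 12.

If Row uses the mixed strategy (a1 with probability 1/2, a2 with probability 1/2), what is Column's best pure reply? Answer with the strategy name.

If Column plays b1, Row's expected payoff is (1/2)·(-1) + (1/2)·3 = 1.
If Column plays b2, Row's expected payoff is (1/2)·(-2) + (1/2)·(-3) = -5/2.
If Column plays b3, Row's expected payoff is (1/2)·4 + (1/2)·12 = 8.
Column minimizes Row's payoff; the smallest is -5/2, so the best response is b2.

b2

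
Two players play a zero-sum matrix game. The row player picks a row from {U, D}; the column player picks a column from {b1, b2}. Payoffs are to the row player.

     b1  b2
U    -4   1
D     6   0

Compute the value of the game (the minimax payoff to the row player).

6/11

Row minima: U → -4, D → 0; maximin = 0.
Column maxima: b1 → 6, b2 → 1; minimax = 1.
0 ≠ 1, so there is no saddle point; optimal play is mixed.
Let the row player play U with probability p. Expected payoff against b1: (-4)p + 6(1−p) = −10p + 6; against b2: 1p + 0(1−p) = p.
Setting these equal: −10p + 6 = p ⇒ −11p = -6 ⇒ p = 6/11, and the value is (-10)·(6/11) + 6 = 6/11.
For the column player: with q = P(b1), equating U's and D's payoffs gives −5q + 1 = 6q ⇒ q = 1/11.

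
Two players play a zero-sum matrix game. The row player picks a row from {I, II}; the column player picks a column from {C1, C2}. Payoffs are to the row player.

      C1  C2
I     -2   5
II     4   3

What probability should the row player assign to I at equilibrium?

1/8

Row minima: I → -2, II → 3; maximin = 3.
Column maxima: C1 → 4, C2 → 5; minimax = 4.
3 ≠ 4, so there is no saddle point; optimal play is mixed.
Let the row player play I with probability p. Expected payoff against C1: (-2)p + 4(1−p) = −6p + 4; against C2: 5p + 3(1−p) = 2p + 3.
Setting these equal: −6p + 4 = 2p + 3 ⇒ −8p = -1 ⇒ p = 1/8, and the value is (-6)·(1/8) + 4 = 13/4.
For the column player: with q = P(C1), equating I's and II's payoffs gives −7q + 5 = q + 3 ⇒ q = 1/4.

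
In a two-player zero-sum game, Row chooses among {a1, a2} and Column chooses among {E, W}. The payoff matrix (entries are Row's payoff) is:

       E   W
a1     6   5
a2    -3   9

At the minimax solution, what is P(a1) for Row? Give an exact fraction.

12/13

Row minima: a1 → 5, a2 → -3; maximin = 5.
Column maxima: E → 6, W → 9; minimax = 6.
5 ≠ 6, so there is no saddle point; optimal play is mixed.
Let Row play a1 with probability p. Expected payoff against E: 6p + (-3)(1−p) = 9p − 3; against W: 5p + 9(1−p) = −4p + 9.
Setting these equal: 9p − 3 = −4p + 9 ⇒ 13p = 12 ⇒ p = 12/13, and the value is (9)·(12/13) − 3 = 69/13.
For Column: with q = P(E), equating a1's and a2's payoffs gives q + 5 = −12q + 9 ⇒ q = 4/13.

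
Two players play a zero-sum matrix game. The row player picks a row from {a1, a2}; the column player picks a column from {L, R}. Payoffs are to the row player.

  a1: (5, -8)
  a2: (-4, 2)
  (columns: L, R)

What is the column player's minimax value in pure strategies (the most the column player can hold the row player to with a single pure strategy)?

Column maxima: L → 5, R → 2.
The smallest of these is 2.

2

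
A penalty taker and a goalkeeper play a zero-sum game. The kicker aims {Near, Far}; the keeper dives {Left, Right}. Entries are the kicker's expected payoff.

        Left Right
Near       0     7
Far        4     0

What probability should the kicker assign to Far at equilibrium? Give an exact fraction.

Row minima: Near → 0, Far → 0; maximin = 0.
Column maxima: Left → 4, Right → 7; minimax = 4.
0 ≠ 4, so there is no saddle point; optimal play is mixed.
Let the kicker play Near with probability p. Expected payoff against Left: 0p + 4(1−p) = −4p + 4; against Right: 7p + 0(1−p) = 7p.
Setting these equal: −4p + 4 = 7p ⇒ −11p = -4 ⇒ p = 4/11, and the value is (-4)·(4/11) + 4 = 28/11.
For the keeper: with q = P(Left), equating Near's and Far's payoffs gives −7q + 7 = 4q ⇒ q = 7/11.

7/11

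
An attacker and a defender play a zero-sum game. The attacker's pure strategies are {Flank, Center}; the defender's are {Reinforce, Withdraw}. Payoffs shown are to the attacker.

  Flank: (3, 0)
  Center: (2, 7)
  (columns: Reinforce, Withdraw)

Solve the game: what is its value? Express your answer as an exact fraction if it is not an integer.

Row minima: Flank → 0, Center → 2; maximin = 2.
Column maxima: Reinforce → 3, Withdraw → 7; minimax = 3.
2 ≠ 3, so there is no saddle point; optimal play is mixed.
Let the attacker play Flank with probability p. Expected payoff against Reinforce: 3p + 2(1−p) = p + 2; against Withdraw: 0p + 7(1−p) = −7p + 7.
Setting these equal: p + 2 = −7p + 7 ⇒ 8p = 5 ⇒ p = 5/8, and the value is (1)·(5/8) + 2 = 21/8.
For the defender: with q = P(Reinforce), equating Flank's and Center's payoffs gives 3q = −5q + 7 ⇒ q = 7/8.

21/8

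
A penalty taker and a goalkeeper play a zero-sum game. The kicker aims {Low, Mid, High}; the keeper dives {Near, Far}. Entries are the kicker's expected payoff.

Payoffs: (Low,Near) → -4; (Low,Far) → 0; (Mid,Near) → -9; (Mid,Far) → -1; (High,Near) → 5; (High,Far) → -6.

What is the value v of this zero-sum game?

Row minima: Low → -4, Mid → -9, High → -6; maximin = -4.
Column maxima: Near → 5, Far → 0; minimax = 0.
-4 ≠ 0, so there is no saddle point; optimal play is mixed.
Mid is strictly dominated by Low, so the kicker never plays it.
On the remaining 2×2 (Low, High vs Near, Far):
Let the kicker play Low with probability p. Expected payoff against Near: (-4)p + 5(1−p) = −9p + 5; against Far: 0p + (-6)(1−p) = 6p − 6.
Setting these equal: −9p + 5 = 6p − 6 ⇒ −15p = -11 ⇒ p = 11/15, and the value is (-9)·(11/15) + 5 = -8/5.
For the keeper: with q = P(Near), equating Low's and High's payoffs gives −4q = 11q − 6 ⇒ q = 2/5.

-8/5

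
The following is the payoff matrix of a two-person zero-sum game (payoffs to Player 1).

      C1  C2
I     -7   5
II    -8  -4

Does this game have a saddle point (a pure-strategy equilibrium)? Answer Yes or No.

Yes

Row minima: I → -7, II → -8; maximin = -7.
Column maxima: C1 → -7, C2 → 5; minimax = -7.
maximin = minimax = -7, so a saddle point exists.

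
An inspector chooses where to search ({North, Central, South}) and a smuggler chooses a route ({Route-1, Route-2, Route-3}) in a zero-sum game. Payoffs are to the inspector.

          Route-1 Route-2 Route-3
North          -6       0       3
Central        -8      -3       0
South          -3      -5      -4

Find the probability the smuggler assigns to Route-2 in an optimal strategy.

Row minima: North → -6, Central → -8, South → -5; maximin = -5.
Column maxima: Route-1 → -3, Route-2 → 0, Route-3 → 3; minimax = -3.
-5 ≠ -3, so there is no saddle point; optimal play is mixed.
Central is strictly dominated by North, so the inspector never plays it.
Route-3 is strictly dominated by Route-2 (it gives the inspector strictly more in every row), so the smuggler never plays it.
On the remaining 2×2 (North, South vs Route-1, Route-2):
Let the inspector play North with probability p. Expected payoff against Route-1: (-6)p + (-3)(1−p) = −3p − 3; against Route-2: 0p + (-5)(1−p) = 5p − 5.
Setting these equal: −3p − 3 = 5p − 5 ⇒ −8p = -2 ⇒ p = 1/4, and the value is (-3)·(1/4) − 3 = -15/4.
For the smuggler: with q = P(Route-1), equating North's and South's payoffs gives −6q = 2q − 5 ⇒ q = 5/8.

3/8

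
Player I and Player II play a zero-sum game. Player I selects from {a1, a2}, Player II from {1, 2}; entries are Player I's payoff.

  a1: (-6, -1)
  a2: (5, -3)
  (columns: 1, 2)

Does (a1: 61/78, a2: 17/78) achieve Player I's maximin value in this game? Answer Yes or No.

Against 1 this mix gives (61/78)·(-6) + (17/78)·5 = -281/78.
Against 2 this mix gives (61/78)·(-1) + (17/78)·(-3) = -56/39.
Player II will play 1, holding Player I to -281/78. Shifting weight toward the row that does better against 1 would raise this floor (the equalizing mix achieves -23/13 against both 1 and 2), so the proposed strategy is not optimal.

No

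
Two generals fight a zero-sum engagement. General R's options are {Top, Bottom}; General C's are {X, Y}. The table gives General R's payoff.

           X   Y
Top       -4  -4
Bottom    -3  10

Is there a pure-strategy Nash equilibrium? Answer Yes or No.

Yes

Row minima: Top → -4, Bottom → -3; maximin = -3.
Column maxima: X → -3, Y → 10; minimax = -3.
maximin = minimax = -3, so a saddle point exists.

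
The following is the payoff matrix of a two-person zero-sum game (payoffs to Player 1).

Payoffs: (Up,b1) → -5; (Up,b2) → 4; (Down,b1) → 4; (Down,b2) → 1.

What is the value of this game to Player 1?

Row minima: Up → -5, Down → 1; maximin = 1.
Column maxima: b1 → 4, b2 → 4; minimax = 4.
1 ≠ 4, so there is no saddle point; optimal play is mixed.
Let Player 1 play Up with probability p. Expected payoff against b1: (-5)p + 4(1−p) = −9p + 4; against b2: 4p + 1(1−p) = 3p + 1.
Setting these equal: −9p + 4 = 3p + 1 ⇒ −12p = -3 ⇒ p = 1/4, and the value is (-9)·(1/4) + 4 = 7/4.
For Player 2: with q = P(b1), equating Up's and Down's payoffs gives −9q + 4 = 3q + 1 ⇒ q = 1/4.

7/4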